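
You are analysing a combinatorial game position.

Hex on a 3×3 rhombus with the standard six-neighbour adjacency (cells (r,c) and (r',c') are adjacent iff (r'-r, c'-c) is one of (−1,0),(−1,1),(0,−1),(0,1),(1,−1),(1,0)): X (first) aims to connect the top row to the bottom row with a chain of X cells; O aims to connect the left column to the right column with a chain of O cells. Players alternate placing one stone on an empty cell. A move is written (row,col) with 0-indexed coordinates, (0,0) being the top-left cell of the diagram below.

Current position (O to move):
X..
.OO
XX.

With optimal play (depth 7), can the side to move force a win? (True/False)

O winning at [X../.OO/XX.]: True

[X../.OO/XX.] O move#1: (0,1):-1/XO./.OO/XX., (0,2):-1/X.O/.OO/XX., (1,0):+1/X../OOO/XX.*, (2,2):-1/X../.OO/XXO
[X../OOO/XX.] end (terminal -1, X#2); searched X../.OO/XX. to 7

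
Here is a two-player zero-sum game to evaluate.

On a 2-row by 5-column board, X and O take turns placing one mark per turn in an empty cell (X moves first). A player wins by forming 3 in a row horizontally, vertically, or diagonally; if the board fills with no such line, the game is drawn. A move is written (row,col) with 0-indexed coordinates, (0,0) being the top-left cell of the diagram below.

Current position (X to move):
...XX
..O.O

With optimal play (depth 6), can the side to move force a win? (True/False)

[...XX/..O.O] X move#1: (0,0):-1/X..XX/..O.O, (0,1):-1/.X.XX/..O.O, (0,2):+1/..XXX/..O.O*, (1,0):-1/...XX/X.O.O, (1,1):-1/...XX/.XO.O, (1,3):+0/...XX/..OXO
[..XXX/..O.O] end (terminal -1, O#2); searched ...XX/..O.O to 6

X winning at [...XX/..O.O]: True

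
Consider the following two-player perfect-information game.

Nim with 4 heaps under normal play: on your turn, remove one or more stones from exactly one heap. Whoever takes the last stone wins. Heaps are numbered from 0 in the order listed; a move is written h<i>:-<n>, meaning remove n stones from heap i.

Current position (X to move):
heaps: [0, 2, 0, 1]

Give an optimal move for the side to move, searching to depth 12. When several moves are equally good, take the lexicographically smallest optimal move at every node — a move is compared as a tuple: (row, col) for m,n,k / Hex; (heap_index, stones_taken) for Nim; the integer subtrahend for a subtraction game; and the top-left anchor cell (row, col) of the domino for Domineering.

[(0,2,0,1)] X move#1: h1:-1:+1/(0,1,0,1)*, h1:-2:-1/(0,0,0,1), h3:-1:-1/(0,2,0,0)
[(0,1,0,1)] O move#2: h1:-1:-1/(0,0,0,1)*, h3:-1:-1/(0,1,0,0)
[(0,0,0,1)] X move#3: h3:-1:+1/(0,0,0,0)*
[(0,0,0,0)] end (terminal -1, O#4); searched (0,2,0,1) to 12

X's best at [(0,2,0,1)]: h1:-1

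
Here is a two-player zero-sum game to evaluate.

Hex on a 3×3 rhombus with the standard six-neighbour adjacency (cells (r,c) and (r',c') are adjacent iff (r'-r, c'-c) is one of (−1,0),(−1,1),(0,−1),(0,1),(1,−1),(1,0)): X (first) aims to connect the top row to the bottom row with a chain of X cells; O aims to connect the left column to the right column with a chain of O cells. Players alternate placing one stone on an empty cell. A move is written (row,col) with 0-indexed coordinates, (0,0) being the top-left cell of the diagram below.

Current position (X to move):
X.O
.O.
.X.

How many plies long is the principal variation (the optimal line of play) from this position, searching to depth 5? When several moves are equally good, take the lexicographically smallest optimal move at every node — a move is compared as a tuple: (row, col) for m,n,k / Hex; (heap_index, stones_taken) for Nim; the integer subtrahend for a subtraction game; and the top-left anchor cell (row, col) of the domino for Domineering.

PV length from [X.O/.O./.X.]: 2 plies

p1 X@[X.O/.O./.X.]: (0,1)[XXO/.O./.X.]-1* (1,0)[X.O/XO./.X.]-1 (1,2)[X.O/.OX/.X.]-1 (2,0)[X.O/.O./XX.]-1 (2,2)[X.O/.O./.XX]-1
p2 O@[XXO/.O./.X.]: (1,0)[XXO/OO./.X.]+1* (1,2)[XXO/.OO/.X.]+1 (2,0)[XXO/.O./OX.]+1 (2,2)[XXO/.O./.XO]+1
p3 X@[XXO/OO./.X.] terminal -1; root [X.O/.O./.X.] d5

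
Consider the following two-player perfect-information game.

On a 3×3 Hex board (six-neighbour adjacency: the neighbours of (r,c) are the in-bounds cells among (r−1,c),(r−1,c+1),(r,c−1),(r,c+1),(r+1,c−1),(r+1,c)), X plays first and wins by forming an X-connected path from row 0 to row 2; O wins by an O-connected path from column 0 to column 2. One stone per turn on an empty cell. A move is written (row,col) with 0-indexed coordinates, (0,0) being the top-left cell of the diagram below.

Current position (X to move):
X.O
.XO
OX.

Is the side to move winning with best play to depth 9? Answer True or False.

X winning at [X.O/.XO/OX.]: True

ply 1, X at X.O/.XO/OX. | (0,1)=+1→XXO/.XO/OX.*; (1,0)=+1→X.O/XXO/OX.; (2,2)=+1→X.O/.XO/OXX
ply 2: XXO/.XO/OX. is terminal -1 (O); from X.O/.XO/OX. depth 9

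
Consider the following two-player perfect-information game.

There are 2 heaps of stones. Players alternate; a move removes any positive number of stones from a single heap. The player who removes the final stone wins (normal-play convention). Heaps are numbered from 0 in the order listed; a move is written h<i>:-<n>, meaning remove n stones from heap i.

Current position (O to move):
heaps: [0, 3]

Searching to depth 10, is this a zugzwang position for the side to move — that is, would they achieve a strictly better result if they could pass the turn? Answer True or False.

zugzwang((0,3), O) = False

p1 O@[(0,3)]: h1:-1[(0,2)]-1 h1:-2[(0,1)]-1 h1:-3[(0,0)]+1*
p2 X@[(0,0)] terminal -1; root [(0,3)] d10
suppose O passes — search the same position with X to move:
pass> p1 X@[(0,3)]: h1:-1[(0,2)]-1 h1:-2[(0,1)]-1 h1:-3[(0,0)]+1*
pass> p2 O@[(0,0)] terminal -1; root [(0,3)] d10
for O: play +1, pass -1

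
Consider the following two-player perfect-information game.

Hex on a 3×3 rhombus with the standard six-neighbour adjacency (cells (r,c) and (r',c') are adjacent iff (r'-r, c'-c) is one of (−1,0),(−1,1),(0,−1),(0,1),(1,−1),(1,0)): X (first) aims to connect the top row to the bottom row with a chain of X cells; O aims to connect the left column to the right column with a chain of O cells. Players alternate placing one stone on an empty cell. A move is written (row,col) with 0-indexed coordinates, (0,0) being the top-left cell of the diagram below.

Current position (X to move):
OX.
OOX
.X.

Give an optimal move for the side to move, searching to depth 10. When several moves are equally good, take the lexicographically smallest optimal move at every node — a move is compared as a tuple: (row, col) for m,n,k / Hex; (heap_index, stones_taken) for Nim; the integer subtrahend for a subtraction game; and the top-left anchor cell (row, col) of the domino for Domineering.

p1 X@[OX./OOX/.X.]: (0,2)[OXX/OOX/.X.]+1* (2,0)[OX./OOX/XX.]-1 (2,2)[OX./OOX/.XX]-1
p2 O@[OXX/OOX/.X.] terminal -1; root [OX./OOX/.X.] d10

X's best at [OX./OOX/.X.]: (0,2)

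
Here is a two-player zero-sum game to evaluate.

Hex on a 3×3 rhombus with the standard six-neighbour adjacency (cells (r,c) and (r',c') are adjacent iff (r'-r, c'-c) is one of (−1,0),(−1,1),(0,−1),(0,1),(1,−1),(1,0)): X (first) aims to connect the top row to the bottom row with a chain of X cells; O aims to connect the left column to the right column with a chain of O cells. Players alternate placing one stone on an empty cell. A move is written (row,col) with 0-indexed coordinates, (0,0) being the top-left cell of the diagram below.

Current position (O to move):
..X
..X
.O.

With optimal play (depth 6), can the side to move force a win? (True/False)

ply 1, O at ..X/..X/.O. | (0,0)=-1→O.X/..X/.O.*; (0,1)=-1→.OX/..X/.O.; (1,0)=-1→..X/O.X/.O.; (1,1)=-1→..X/.OX/.O.; (2,0)=-1→..X/..X/OO.; (2,2)=-1→..X/..X/.OO
ply 2, X at O.X/..X/.O. | (0,1)=+1→OXX/..X/.O.*; (1,0)=+1→O.X/X.X/.O.; (1,1)=+1→O.X/.XX/.O.; (2,0)=+1→O.X/..X/XO.; (2,2)=+1→O.X/..X/.OX
ply 3, O at OXX/..X/.O. | (1,0)=-1→OXX/O.X/.O.*; (1,1)=-1→OXX/.OX/.O.; (2,0)=-1→OXX/..X/OO.; (2,2)=-1→OXX/..X/.OO
ply 4, X at OXX/O.X/.O. | (1,1)=+1→OXX/OXX/.O.*; (2,0)=+1→OXX/O.X/XO.; (2,2)=+1→OXX/O.X/.OX
ply 5, O at OXX/OXX/.O. | (2,0)=-1→OXX/OXX/OO.*; (2,2)=-1→OXX/OXX/.OO
ply 6, X at OXX/OXX/OO. | (2,2)=+1→OXX/OXX/OOX*
ply 7: OXX/OXX/OOX is terminal -1 (O); from ..X/..X/.O. depth 6

O winning at [..X/..X/.O.]: False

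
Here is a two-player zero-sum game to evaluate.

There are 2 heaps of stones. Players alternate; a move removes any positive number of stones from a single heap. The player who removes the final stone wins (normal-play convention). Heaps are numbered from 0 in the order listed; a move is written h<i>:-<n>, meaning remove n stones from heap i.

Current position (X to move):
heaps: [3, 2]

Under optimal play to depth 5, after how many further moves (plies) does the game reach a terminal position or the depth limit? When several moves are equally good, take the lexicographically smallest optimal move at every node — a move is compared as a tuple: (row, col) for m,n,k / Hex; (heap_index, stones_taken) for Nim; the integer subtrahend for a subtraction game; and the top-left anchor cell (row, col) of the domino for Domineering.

p1 X@[(3,2)]: h0:-1[(2,2)]+1* h0:-2[(1,2)]-1 h0:-3[(0,2)]-1 h1:-1[(3,1)]-1 h1:-2[(3,0)]-1
p2 O@[(2,2)]: h0:-1[(1,2)]-1* h0:-2[(0,2)]-1 h1:-1[(2,1)]-1 h1:-2[(2,0)]-1
p3 X@[(1,2)]: h0:-1[(0,2)]-1 h1:-1[(1,1)]+1* h1:-2[(1,0)]-1
p4 O@[(1,1)]: h0:-1[(0,1)]-1* h1:-1[(1,0)]-1
p5 X@[(0,1)]: h1:-1[(0,0)]+1*
p6 O@[(0,0)] terminal -1; root [(3,2)] d5

PV length from [(3,2)]: 5 plies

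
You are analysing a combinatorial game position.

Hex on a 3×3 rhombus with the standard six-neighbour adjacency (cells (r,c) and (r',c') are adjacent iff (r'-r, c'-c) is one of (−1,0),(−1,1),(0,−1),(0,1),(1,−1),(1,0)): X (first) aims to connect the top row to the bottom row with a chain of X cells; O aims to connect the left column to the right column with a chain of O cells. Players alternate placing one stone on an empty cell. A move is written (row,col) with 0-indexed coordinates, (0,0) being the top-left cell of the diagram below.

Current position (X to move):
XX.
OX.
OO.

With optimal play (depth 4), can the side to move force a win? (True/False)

p1 X@[XX./OX./OO.]: (0,2)[XXX/OX./OO.]-1* (1,2)[XX./OXX/OO.]-1 (2,2)[XX./OX./OOX]-1
p2 O@[XXX/OX./OO.]: (1,2)[XXX/OXO/OO.]+1* (2,2)[XXX/OX./OOO]+1
p3 X@[XXX/OXO/OO.] terminal -1; root [XX./OX./OO.] d4

X winning at [XX./OX./OO.]: False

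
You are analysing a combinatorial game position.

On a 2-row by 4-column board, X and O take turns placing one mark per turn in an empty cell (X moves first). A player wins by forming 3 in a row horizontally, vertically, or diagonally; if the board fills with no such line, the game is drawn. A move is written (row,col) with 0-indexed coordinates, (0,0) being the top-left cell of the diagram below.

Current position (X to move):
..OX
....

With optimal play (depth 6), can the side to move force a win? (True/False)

ply 1, X at ..OX/.... | (0,0)=+0→X.OX/....*; (0,1)=+0→.XOX/....; (1,0)=+0→..OX/X...; (1,1)=+0→..OX/.X..; (1,2)=+0→..OX/..X.; (1,3)=+0→..OX/...X
ply 2, O at X.OX/.... | (0,1)=+0→XOOX/....*; (1,0)=+0→X.OX/O...; (1,1)=+0→X.OX/.O..; (1,2)=+0→X.OX/..O.; (1,3)=+0→X.OX/...O
ply 3, X at XOOX/.... | (1,0)=+0→XOOX/X...*; (1,1)=+0→XOOX/.X..; (1,2)=+0→XOOX/..X.; (1,3)=+0→XOOX/...X
ply 4, O at XOOX/X... | (1,1)=+0→XOOX/XO..*; (1,2)=+0→XOOX/X.O.; (1,3)=+0→XOOX/X..O
ply 5, X at XOOX/XO.. | (1,2)=+0→XOOX/XOX.*; (1,3)=+0→XOOX/XO.X
ply 6, O at XOOX/XOX. | (1,3)=+0→XOOX/XOXO*
ply 7: XOOX/XOXO is terminal +0 (X); from ..OX/.... depth 6

X winning at [..OX/....]: False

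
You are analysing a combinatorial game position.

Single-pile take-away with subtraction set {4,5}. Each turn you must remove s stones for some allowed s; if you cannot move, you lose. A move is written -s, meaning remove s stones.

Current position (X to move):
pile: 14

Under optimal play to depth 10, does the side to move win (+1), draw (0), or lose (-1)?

ply 1, X at 14 | -4=+1→10*; -5=+1→9
ply 2, O at 10 | -4=-1→6*; -5=-1→5
ply 3, X at 6 | -4=+1→2*; -5=+1→1
ply 4: 2 is terminal -1 (O); from 14 depth 10

value(14, X) = +1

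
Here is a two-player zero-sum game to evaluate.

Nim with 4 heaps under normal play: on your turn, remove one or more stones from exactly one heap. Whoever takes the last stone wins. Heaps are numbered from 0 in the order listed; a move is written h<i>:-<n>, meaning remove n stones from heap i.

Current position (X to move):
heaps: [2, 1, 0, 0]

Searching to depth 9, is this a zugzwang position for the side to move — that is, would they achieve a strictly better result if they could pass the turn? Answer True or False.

zugzwang((2,1,0,0), X) = False

[(2,1,0,0)] X move#1: h0:-1:+1/(1,1,0,0)*, h0:-2:-1/(0,1,0,0), h1:-1:-1/(2,0,0,0)
[(1,1,0,0)] O move#2: h0:-1:-1/(0,1,0,0)*, h1:-1:-1/(1,0,0,0)
[(0,1,0,0)] X move#3: h1:-1:+1/(0,0,0,0)*
[(0,0,0,0)] end (terminal -1, O#4); searched (2,1,0,0) to 9
suppose X passes — search the same position with O to move:
pass> [(2,1,0,0)] O move#1: h0:-1:+1/(1,1,0,0)*, h0:-2:-1/(0,1,0,0), h1:-1:-1/(2,0,0,0)
pass> [(1,1,0,0)] X move#2: h0:-1:-1/(0,1,0,0)*, h1:-1:-1/(1,0,0,0)
pass> [(0,1,0,0)] O move#3: h1:-1:+1/(0,0,0,0)*
pass> [(0,0,0,0)] end (terminal -1, X#4); searched (2,1,0,0) to 9
for X: play +1, pass -1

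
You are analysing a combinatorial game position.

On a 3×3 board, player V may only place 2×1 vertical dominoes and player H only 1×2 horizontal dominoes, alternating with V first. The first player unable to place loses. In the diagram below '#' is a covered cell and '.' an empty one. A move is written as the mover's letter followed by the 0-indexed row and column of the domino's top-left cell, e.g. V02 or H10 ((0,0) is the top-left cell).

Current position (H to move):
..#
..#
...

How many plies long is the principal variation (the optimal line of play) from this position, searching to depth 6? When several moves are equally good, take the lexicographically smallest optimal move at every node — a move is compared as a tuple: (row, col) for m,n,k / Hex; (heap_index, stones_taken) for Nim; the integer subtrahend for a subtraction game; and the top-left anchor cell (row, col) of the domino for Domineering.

p1 H@[..#/..#/...]: H00[###/..#/...]-1 H10[..#/###/...]+1* H20[..#/..#/##.]-1 H21[..#/..#/.##]-1
p2 V@[..#/###/...] terminal -1; root [..#/..#/...] d6

PV length from [..#/..#/...]: 1 ply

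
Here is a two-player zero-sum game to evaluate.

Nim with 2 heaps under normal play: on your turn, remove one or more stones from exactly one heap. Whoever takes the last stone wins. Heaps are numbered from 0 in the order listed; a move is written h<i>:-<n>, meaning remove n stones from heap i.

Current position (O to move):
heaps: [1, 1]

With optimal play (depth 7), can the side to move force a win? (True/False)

O winning at [(1,1)]: False

p1 O@[(1,1)]: h0:-1[(0,1)]-1* h1:-1[(1,0)]-1
p2 X@[(0,1)]: h1:-1[(0,0)]+1*
p3 O@[(0,0)] terminal -1; root [(1,1)] d7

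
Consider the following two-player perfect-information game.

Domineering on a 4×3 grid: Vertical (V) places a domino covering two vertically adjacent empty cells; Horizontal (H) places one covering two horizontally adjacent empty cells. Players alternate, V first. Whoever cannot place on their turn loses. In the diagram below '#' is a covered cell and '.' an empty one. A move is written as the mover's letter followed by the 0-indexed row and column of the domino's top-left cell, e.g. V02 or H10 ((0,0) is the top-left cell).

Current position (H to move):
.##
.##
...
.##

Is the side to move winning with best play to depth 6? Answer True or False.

[.##/.##/.../.##] H move#1: H20:-1/.##/.##/##./.##*, H21:-1/.##/.##/.##/.##
[.##/.##/##./.##] V move#2: V00:+1/###/###/##./.##*
[###/###/##./.##] end (terminal -1, H#3); searched .##/.##/.../.## to 6

H winning at [.##/.##/.../.##]: False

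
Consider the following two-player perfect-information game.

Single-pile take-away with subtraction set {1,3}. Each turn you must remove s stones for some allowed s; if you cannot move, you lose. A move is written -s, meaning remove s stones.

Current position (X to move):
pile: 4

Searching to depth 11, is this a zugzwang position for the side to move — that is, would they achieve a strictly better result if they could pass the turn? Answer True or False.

ply 1, X at 4 | -1=-1→3*; -3=-1→1
ply 2, O at 3 | -1=+1→2*; -3=+1→0
ply 3, X at 2 | -1=-1→1*
ply 4, O at 1 | -1=+1→0*
ply 5: 0 is terminal -1 (X); from 4 depth 11
if X skipped the turn, O would face:
~ ply 1, O at 4 | -1=-1→3*; -3=-1→1
~ ply 2, X at 3 | -1=+1→2*; -3=+1→0
~ ply 3, O at 2 | -1=-1→1*
~ ply 4, X at 1 | -1=+1→0*
~ ply 5: 0 is terminal -1 (O); from 4 depth 11
compare (X): move=-1 vs pass=+1

zugzwang(4, X) = True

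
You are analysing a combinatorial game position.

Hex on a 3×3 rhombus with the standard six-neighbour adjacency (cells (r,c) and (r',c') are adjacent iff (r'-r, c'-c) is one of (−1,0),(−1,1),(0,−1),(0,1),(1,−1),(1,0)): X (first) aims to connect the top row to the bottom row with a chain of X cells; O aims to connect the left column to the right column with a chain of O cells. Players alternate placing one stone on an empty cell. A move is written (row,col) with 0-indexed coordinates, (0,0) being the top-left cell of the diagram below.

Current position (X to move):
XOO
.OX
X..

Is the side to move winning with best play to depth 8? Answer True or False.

p1 X@[XOO/.OX/X..]: (1,0)[XOO/XOX/X..]+1* (2,1)[XOO/.OX/XX.]-1 (2,2)[XOO/.OX/X.X]-1
p2 O@[XOO/XOX/X..] terminal -1; root [XOO/.OX/X..] d8

X winning at [XOO/.OX/X..]: True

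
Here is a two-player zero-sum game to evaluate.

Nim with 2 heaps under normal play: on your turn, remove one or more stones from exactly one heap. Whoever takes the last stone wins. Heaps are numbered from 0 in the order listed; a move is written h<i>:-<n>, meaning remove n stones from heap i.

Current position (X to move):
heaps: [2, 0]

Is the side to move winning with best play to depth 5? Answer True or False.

X winning at [(2,0)]: True

[(2,0)] X move#1: h0:-1:-1/(1,0), h0:-2:+1/(0,0)*
[(0,0)] end (terminal -1, O#2); searched (2,0) to 5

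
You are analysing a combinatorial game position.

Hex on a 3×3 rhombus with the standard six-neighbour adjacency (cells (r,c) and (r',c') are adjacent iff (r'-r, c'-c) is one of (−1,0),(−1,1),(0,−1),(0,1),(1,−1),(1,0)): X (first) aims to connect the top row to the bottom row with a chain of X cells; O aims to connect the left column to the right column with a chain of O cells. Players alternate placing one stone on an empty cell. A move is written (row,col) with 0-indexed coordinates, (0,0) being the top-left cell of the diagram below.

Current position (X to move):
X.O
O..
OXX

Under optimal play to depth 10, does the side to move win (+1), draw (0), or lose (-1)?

value(X.O/O../OXX, X) = -1

ply 1, X at X.O/O../OXX | (0,1)=-1→XXO/O../OXX*; (1,1)=-1→X.O/OX./OXX; (1,2)=-1→X.O/O.X/OXX
ply 2, O at XXO/O../OXX | (1,1)=+1→XXO/OO./OXX*; (1,2)=-1→XXO/O.O/OXX
ply 3: XXO/OO./OXX is terminal -1 (X); from X.O/O../OXX depth 10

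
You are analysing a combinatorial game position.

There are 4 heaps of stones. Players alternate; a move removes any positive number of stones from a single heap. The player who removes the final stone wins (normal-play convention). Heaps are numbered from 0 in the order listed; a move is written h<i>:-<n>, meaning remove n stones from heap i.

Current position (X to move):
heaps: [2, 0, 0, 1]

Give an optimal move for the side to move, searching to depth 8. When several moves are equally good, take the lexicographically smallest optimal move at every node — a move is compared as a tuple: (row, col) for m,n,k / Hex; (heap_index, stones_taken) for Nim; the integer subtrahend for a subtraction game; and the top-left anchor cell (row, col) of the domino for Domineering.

X's best at [(2,0,0,1)]: h0:-1

ply 1, X at (2,0,0,1) | h0:-1=+1→(1,0,0,1)*; h0:-2=-1→(0,0,0,1); h3:-1=-1→(2,0,0,0)
ply 2, O at (1,0,0,1) | h0:-1=-1→(0,0,0,1)*; h3:-1=-1→(1,0,0,0)
ply 3, X at (0,0,0,1) | h3:-1=+1→(0,0,0,0)*
ply 4: (0,0,0,0) is terminal -1 (O); from (2,0,0,1) depth 8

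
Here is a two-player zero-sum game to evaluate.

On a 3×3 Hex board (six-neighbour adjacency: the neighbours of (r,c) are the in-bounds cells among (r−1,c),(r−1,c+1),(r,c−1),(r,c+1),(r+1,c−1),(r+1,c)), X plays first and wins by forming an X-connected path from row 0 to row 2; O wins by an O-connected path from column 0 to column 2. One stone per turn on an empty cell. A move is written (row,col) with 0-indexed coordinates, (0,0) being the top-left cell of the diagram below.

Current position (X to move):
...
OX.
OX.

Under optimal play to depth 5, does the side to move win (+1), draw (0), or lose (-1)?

value(.../OX./OX., X) = +1

ply 1, X at .../OX./OX. | (0,0)=+1→X../OX./OX.*; (0,1)=+1→.X./OX./OX.; (0,2)=+1→..X/OX./OX.; (1,2)=+1→.../OXX/OX.; (2,2)=+1→.../OX./OXX
ply 2, O at X../OX./OX. | (0,1)=-1→XO./OX./OX.*; (0,2)=-1→X.O/OX./OX.; (1,2)=-1→X../OXO/OX.; (2,2)=-1→X../OX./OXO
ply 3, X at XO./OX./OX. | (0,2)=+1→XOX/OX./OX.*; (1,2)=-1→XO./OXX/OX.; (2,2)=-1→XO./OX./OXX
ply 4: XOX/OX./OX. is terminal -1 (O); from .../OX./OX. depth 5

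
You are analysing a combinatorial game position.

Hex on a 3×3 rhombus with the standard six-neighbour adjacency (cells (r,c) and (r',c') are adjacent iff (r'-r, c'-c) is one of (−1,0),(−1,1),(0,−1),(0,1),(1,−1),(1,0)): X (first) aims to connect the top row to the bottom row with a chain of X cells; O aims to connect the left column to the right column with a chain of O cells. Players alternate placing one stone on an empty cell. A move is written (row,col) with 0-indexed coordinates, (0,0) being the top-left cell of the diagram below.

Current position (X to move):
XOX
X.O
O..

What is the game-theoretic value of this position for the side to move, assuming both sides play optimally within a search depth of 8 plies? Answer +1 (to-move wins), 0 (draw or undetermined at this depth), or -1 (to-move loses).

ply 1, X at XOX/X.O/O.. | (1,1)=-1→XOX/XXO/O..*; (2,1)=-1→XOX/X.O/OX.; (2,2)=-1→XOX/X.O/O.X
ply 2, O at XOX/XXO/O.. | (2,1)=+1→XOX/XXO/OO.*; (2,2)=-1→XOX/XXO/O.O
ply 3: XOX/XXO/OO. is terminal -1 (X); from XOX/X.O/O.. depth 8

value(XOX/X.O/O.., X) = -1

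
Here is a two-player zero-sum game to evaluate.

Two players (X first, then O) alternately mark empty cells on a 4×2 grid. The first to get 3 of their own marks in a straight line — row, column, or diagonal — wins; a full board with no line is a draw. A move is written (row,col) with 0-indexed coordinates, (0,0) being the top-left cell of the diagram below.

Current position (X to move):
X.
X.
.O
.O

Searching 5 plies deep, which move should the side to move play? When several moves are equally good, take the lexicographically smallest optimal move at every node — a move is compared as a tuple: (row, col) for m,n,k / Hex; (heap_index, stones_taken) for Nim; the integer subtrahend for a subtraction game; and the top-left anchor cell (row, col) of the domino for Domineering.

ply 1, X at X./X./.O/.O | (0,1)=-1→XX/X./.O/.O; (1,1)=+0→X./XX/.O/.O; (2,0)=+1→X./X./XO/.O*; (3,0)=-1→X./X./.O/XO
ply 2: X./X./XO/.O is terminal -1 (O); from X./X./.O/.O depth 5

X's best at [X./X./.O/.O]: (2,0)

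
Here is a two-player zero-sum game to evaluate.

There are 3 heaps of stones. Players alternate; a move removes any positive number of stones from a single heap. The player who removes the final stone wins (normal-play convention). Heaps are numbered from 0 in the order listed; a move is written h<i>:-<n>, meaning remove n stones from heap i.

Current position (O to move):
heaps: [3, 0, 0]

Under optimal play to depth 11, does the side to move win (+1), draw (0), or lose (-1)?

ply 1, O at (3,0,0) | h0:-1=-1→(2,0,0); h0:-2=-1→(1,0,0); h0:-3=+1→(0,0,0)*
ply 2: (0,0,0) is terminal -1 (X); from (3,0,0) depth 11

value((3,0,0), O) = +1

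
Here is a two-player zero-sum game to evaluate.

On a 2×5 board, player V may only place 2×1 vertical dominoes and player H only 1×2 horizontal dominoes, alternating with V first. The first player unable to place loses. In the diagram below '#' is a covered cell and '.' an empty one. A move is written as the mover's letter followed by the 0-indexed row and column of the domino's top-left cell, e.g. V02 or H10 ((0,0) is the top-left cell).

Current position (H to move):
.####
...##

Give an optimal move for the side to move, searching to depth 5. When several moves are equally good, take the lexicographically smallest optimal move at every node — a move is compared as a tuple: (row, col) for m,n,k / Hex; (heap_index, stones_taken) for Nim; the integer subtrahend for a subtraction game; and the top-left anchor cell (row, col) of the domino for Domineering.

H's best at [.####/...##]: H10

[.####/...##] H move#1: H10:+1/.####/##.##*, H11:-1/.####/.####
[.####/##.##] end (terminal -1, V#2); searched .####/...## to 5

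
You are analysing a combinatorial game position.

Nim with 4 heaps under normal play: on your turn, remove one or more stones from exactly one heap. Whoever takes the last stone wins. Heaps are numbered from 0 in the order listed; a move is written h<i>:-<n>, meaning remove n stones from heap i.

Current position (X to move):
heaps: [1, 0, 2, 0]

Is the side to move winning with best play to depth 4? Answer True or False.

X winning at [(1,0,2,0)]: True

ply 1, X at (1,0,2,0) | h0:-1=-1→(0,0,2,0); h2:-1=+1→(1,0,1,0)*; h2:-2=-1→(1,0,0,0)
ply 2, O at (1,0,1,0) | h0:-1=-1→(0,0,1,0)*; h2:-1=-1→(1,0,0,0)
ply 3, X at (0,0,1,0) | h2:-1=+1→(0,0,0,0)*
ply 4: (0,0,0,0) is terminal -1 (O); from (1,0,2,0) depth 4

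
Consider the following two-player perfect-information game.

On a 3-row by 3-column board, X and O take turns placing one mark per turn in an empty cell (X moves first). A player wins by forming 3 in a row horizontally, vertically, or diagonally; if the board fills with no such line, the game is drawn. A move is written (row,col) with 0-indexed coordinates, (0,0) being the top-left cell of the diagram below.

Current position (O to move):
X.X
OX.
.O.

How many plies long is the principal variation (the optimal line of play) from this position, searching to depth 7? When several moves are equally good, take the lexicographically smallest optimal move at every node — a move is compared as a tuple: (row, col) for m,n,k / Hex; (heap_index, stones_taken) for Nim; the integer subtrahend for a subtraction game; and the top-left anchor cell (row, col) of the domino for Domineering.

PV length from [X.X/OX./.O.]: 4 plies

[X.X/OX./.O.] O move#1: (0,1):-1/XOX/OX./.O.*, (1,2):-1/X.X/OXO/.O., (2,0):-1/X.X/OX./OO., (2,2):-1/X.X/OX./.OO
[XOX/OX./.O.] X move#2: (1,2):+1/XOX/OXX/.O.*, (2,0):+1/XOX/OX./XO., (2,2):+1/XOX/OX./.OX
[XOX/OXX/.O.] O move#3: (2,0):-1/XOX/OXX/OO.*, (2,2):-1/XOX/OXX/.OO
[XOX/OXX/OO.] X move#4: (2,2):+1/XOX/OXX/OOX*
[XOX/OXX/OOX] end (terminal -1, O#5); searched X.X/OX./.O. to 7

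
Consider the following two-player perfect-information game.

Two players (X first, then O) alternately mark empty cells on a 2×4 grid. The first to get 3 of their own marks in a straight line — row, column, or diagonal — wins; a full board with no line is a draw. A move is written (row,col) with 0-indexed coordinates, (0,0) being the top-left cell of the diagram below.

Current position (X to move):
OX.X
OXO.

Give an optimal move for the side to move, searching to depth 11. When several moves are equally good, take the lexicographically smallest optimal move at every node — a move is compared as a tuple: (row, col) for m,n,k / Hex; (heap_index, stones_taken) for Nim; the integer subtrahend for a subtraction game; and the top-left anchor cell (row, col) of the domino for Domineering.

p1 X@[OX.X/OXO.]: (0,2)[OXXX/OXO.]+1* (1,3)[OX.X/OXOX]+0
p2 O@[OXXX/OXO.] terminal -1; root [OX.X/OXO.] d11

X's best at [OX.X/OXO.]: (0,2)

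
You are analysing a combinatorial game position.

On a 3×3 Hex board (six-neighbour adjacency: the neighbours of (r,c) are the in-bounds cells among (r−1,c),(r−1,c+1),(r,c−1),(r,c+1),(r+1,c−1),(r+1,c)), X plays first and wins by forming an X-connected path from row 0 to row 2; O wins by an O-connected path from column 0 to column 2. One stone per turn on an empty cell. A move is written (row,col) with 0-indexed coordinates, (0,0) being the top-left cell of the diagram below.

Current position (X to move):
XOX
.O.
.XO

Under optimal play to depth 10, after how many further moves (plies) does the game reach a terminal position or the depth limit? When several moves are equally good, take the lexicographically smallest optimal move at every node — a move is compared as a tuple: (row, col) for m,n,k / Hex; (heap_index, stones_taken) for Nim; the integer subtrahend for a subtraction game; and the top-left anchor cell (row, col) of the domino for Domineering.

PV length from [XOX/.O./.XO]: 3 plies

ply 1, X at XOX/.O./.XO | (1,0)=+1→XOX/XO./.XO*; (1,2)=+1→XOX/.OX/.XO; (2,0)=+1→XOX/.O./XXO
ply 2, O at XOX/XO./.XO | (1,2)=-1→XOX/XOO/.XO*; (2,0)=-1→XOX/XO./OXO
ply 3, X at XOX/XOO/.XO | (2,0)=+1→XOX/XOO/XXO*
ply 4: XOX/XOO/XXO is terminal -1 (O); from XOX/.O./.XO depth 10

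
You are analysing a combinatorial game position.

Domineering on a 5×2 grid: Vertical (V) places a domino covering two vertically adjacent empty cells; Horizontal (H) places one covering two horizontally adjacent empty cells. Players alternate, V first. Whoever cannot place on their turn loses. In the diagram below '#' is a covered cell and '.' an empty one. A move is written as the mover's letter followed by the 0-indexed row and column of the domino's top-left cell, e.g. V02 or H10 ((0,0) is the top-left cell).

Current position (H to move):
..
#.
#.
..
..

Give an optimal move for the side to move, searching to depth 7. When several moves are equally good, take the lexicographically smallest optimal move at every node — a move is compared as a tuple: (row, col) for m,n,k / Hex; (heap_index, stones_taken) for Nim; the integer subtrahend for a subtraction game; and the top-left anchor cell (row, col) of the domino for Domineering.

p1 H@[../#./#./../..]: H00[##/#./#./../..]-1 H30[../#./#./##/..]+1* H40[../#./#./../##]+1
p2 V@[../#./#./##/..]: V01[.#/##/#./##/..]-1* V11[../##/##/##/..]-1
p3 H@[.#/##/#./##/..]: H40[.#/##/#./##/##]+1*
p4 V@[.#/##/#./##/##] terminal -1; root [../#./#./../..] d7

H's best at [../#./#./../..]: H30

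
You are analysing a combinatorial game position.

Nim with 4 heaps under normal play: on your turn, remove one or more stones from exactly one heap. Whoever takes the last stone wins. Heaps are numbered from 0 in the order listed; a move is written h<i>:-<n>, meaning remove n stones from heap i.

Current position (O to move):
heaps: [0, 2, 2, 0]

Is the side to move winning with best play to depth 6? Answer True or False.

O winning at [(0,2,2,0)]: False

p1 O@[(0,2,2,0)]: h1:-1[(0,1,2,0)]-1* h1:-2[(0,0,2,0)]-1 h2:-1[(0,2,1,0)]-1 h2:-2[(0,2,0,0)]-1
p2 X@[(0,1,2,0)]: h1:-1[(0,0,2,0)]-1 h2:-1[(0,1,1,0)]+1* h2:-2[(0,1,0,0)]-1
p3 O@[(0,1,1,0)]: h1:-1[(0,0,1,0)]-1* h2:-1[(0,1,0,0)]-1
p4 X@[(0,0,1,0)]: h2:-1[(0,0,0,0)]+1*
p5 O@[(0,0,0,0)] terminal -1; root [(0,2,2,0)] d6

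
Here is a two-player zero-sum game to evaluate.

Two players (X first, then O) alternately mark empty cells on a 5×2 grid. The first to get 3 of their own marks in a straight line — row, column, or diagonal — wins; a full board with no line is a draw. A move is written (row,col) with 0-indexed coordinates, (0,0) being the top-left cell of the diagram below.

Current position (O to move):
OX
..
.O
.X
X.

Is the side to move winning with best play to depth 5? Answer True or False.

p1 O@[OX/../.O/.X/X.]: (1,0)[OX/O./.O/.X/X.]+0* (1,1)[OX/.O/.O/.X/X.]+0 (2,0)[OX/../OO/.X/X.]+0 (3,0)[OX/../.O/OX/X.]+0 (4,1)[OX/../.O/.X/XO]+0
p2 X@[OX/O./.O/.X/X.]: (1,1)[OX/OX/.O/.X/X.]-1 (2,0)[OX/O./XO/.X/X.]+0* (3,0)[OX/O./.O/XX/X.]-1 (4,1)[OX/O./.O/.X/XX]-1
p3 O@[OX/O./XO/.X/X.]: (1,1)[OX/OO/XO/.X/X.]-1 (3,0)[OX/O./XO/OX/X.]+0* (4,1)[OX/O./XO/.X/XO]-1
p4 X@[OX/O./XO/OX/X.]: (1,1)[OX/OX/XO/OX/X.]+0* (4,1)[OX/O./XO/OX/XX]+0
p5 O@[OX/OX/XO/OX/X.]: (4,1)[OX/OX/XO/OX/XO]+0*
p6 X@[OX/OX/XO/OX/XO] terminal +0; root [OX/../.O/.X/X.] d5

O winning at [OX/../.O/.X/X.]: False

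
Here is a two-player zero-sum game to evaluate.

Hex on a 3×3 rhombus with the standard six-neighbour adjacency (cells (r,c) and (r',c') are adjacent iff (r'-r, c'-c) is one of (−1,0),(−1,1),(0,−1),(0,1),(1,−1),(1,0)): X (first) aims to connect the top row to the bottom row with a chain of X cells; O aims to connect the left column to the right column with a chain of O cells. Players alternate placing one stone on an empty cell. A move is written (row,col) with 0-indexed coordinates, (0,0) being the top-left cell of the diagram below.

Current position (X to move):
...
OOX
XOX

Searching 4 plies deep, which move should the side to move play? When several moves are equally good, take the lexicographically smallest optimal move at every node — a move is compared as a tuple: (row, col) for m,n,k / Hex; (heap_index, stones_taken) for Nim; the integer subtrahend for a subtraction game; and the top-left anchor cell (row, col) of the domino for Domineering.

[.../OOX/XOX] X move#1: (0,0):-1/X../OOX/XOX, (0,1):-1/.X./OOX/XOX, (0,2):+1/..X/OOX/XOX*
[..X/OOX/XOX] end (terminal -1, O#2); searched .../OOX/XOX to 4

X's best at [.../OOX/XOX]: (0,2)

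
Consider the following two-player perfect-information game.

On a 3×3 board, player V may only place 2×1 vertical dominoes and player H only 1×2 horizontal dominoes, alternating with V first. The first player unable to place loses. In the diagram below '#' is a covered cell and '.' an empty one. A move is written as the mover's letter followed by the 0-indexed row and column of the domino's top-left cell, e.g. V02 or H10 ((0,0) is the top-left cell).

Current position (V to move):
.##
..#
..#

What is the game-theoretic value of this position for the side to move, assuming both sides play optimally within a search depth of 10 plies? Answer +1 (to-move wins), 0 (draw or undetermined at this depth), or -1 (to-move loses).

p1 V@[.##/..#/..#]: V00[###/#.#/..#]-1 V10[.##/#.#/#.#]+1* V11[.##/.##/.##]+1
p2 H@[.##/#.#/#.#] terminal -1; root [.##/..#/..#] d10

value(.##/..#/..#, V) = +1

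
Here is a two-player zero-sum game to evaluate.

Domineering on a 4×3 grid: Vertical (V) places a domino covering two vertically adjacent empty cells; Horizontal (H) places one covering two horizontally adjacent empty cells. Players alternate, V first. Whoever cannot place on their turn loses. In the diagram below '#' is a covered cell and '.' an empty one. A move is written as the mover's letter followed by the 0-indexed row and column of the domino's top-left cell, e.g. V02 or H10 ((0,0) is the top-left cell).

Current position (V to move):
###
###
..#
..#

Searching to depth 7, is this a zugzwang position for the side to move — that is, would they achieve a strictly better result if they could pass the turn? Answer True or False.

zugzwang(###/###/..#/..#, V) = False

[###/###/..#/..#] V move#1: V20:+1/###/###/#.#/#.#*, V21:+1/###/###/.##/.##
[###/###/#.#/#.#] end (terminal -1, H#2); searched ###/###/..#/..# to 7
suppose V passes — search the same position with H to move:
pass> [###/###/..#/..#] H move#1: H20:+1/###/###/###/..#*, H30:+1/###/###/..#/###
pass> [###/###/###/..#] end (terminal -1, V#2); searched ###/###/..#/..# to 7
for V: play +1, pass -1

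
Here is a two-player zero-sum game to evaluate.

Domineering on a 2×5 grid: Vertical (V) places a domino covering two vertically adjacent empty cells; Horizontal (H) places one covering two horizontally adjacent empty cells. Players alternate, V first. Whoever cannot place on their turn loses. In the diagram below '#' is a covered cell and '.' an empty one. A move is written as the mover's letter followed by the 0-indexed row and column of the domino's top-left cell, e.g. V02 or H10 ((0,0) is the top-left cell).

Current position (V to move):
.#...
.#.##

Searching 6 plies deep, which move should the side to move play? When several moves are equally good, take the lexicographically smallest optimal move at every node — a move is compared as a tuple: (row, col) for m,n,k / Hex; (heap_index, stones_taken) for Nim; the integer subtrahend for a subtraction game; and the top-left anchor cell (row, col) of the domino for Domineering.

V's best at [.#.../.#.##]: V02

ply 1, V at .#.../.#.## | V00=-1→##.../##.##; V02=+1→.##../.####*
ply 2, H at .##../.#### | H03=-1→.####/.####*
ply 3, V at .####/.#### | V00=+1→#####/#####*
ply 4: #####/##### is terminal -1 (H); from .#.../.#.## depth 6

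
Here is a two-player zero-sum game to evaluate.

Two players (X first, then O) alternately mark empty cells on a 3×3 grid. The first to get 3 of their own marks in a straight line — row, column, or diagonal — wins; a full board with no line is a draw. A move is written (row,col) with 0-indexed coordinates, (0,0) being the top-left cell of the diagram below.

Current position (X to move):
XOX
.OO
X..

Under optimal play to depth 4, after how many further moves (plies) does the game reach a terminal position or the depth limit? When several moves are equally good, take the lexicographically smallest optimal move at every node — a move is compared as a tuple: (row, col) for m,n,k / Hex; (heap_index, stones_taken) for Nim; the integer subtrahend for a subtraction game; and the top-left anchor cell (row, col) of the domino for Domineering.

[XOX/.OO/X..] X move#1: (1,0):+1/XOX/XOO/X..*, (2,1):-1/XOX/.OO/XX., (2,2):-1/XOX/.OO/X.X
[XOX/XOO/X..] end (terminal -1, O#2); searched XOX/.OO/X.. to 4

PV length from [XOX/.OO/X..]: 1 ply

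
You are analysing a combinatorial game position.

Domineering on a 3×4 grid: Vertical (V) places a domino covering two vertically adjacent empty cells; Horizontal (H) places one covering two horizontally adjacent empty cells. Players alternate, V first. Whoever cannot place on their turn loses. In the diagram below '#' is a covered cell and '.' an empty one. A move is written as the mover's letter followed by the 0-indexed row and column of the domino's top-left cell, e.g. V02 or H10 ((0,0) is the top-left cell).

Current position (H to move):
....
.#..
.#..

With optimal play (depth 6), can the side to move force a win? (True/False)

p1 H@[..../.#../.#..]: H00[##../.#../.#..]-1 H01[.##./.#../.#..]-1 H02[..##/.#../.#..]-1 H12[..../.###/.#..]+1* H22[..../.#../.###]-1
p2 V@[..../.###/.#..]: V00[#.../####/.#..]-1* V10[..../####/##..]-1
p3 H@[#.../####/.#..]: H01[###./####/.#..]+1* H02[#.##/####/.#..]+1 H22[#.../####/.###]+1
p4 V@[###./####/.#..] terminal -1; root [..../.#../.#..] d6

H winning at [..../.#../.#..]: True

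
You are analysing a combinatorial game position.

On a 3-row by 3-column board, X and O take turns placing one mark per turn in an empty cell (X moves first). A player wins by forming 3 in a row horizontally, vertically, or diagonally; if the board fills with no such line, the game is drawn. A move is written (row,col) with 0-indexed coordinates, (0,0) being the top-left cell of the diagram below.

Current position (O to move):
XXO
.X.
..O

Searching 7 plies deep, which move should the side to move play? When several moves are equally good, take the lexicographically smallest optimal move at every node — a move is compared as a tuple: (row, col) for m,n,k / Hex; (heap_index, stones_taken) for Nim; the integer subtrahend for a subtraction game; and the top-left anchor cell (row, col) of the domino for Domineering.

[XXO/.X./..O] O move#1: (1,0):-1/XXO/OX./..O, (1,2):+1/XXO/.XO/..O*, (2,0):-1/XXO/.X./O.O, (2,1):+1/XXO/.X./.OO
[XXO/.XO/..O] end (terminal -1, X#2); searched XXO/.X./..O to 7

O's best at [XXO/.X./..O]: (1,2)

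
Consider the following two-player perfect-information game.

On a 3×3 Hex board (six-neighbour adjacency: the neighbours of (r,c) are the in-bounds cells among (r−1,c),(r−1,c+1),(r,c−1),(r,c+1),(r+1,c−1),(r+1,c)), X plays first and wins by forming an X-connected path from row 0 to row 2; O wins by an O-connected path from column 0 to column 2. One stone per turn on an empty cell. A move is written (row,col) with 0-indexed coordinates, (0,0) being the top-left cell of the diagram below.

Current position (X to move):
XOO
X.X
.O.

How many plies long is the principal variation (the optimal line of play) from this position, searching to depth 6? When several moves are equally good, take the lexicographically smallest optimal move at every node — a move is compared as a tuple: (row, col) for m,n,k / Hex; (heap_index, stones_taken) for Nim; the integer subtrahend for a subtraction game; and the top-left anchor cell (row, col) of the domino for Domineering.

PV length from [XOO/X.X/.O.]: 3 plies

[XOO/X.X/.O.] X move#1: (1,1):+1/XOO/XXX/.O.*, (2,0):+1/XOO/X.X/XO., (2,2):+1/XOO/X.X/.OX
[XOO/XXX/.O.] O move#2: (2,0):-1/XOO/XXX/OO.*, (2,2):-1/XOO/XXX/.OO
[XOO/XXX/OO.] X move#3: (2,2):+1/XOO/XXX/OOX*
[XOO/XXX/OOX] end (terminal -1, O#4); searched XOO/X.X/.O. to 6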